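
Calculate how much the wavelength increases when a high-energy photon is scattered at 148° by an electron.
4.4839 pm

Using the Compton scattering formula:
Δλ = λ_C(1 - cos θ)

where λ_C = h/(m_e·c) ≈ 2.4263 pm is the Compton wavelength of an electron.

For θ = 148°:
cos(148°) = -0.8480
1 - cos(148°) = 1.8480

Δλ = 2.4263 × 1.8480
Δλ = 4.4839 pm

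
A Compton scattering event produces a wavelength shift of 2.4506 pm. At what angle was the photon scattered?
90.57°

From the Compton formula Δλ = λ_C(1 - cos θ), we can solve for θ:

cos θ = 1 - Δλ/λ_C

Given:
- Δλ = 2.4506 pm
- λ_C = h/(m_e·c) ≈ 2.42631024 pm

cos θ = 1 - 2.4506/2.42631024
cos θ = 1 - 1.010011
cos θ = -0.010011

θ = arccos(-0.010011)
θ = 90.57°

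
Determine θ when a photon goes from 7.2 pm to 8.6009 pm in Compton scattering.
65.00°

First find the wavelength shift:
Δλ = λ' - λ = 8.6009 - 7.2 = 1.4009 pm

Using Δλ = λ_C(1 - cos θ), with λ_C = h/(m_e·c) ≈ 2.42631024 pm:
cos θ = 1 - Δλ/λ_C
cos θ = 1 - 1.4009/2.42631024
cos θ = 0.422621

θ = arccos(0.422621)
θ = 65.00°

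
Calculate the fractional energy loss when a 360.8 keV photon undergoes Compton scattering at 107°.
0.4771 (or 47.71%)

Calculate initial and final photon energies:

Initial: E₀ = 360.8 keV → λ₀ = 3.4364 pm
Compton shift: Δλ = 3.1357 pm
Final wavelength: λ' = 6.5721 pm
Final energy: E' = 188.6534 keV

Fractional energy loss:
(E₀ - E')/E₀ = (360.8000 - 188.6534)/360.8000
= 172.1466/360.8000
= 0.4771
= 47.71%

(Intermediate values are shown rounded; full precision is carried through to the final answer.)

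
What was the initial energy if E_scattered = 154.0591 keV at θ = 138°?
324.7000 keV

Convert final energy to wavelength (hc ≈ 1239.842 keV·pm):
λ' = hc/E' = 1239.842 / 154.0591 = 8.0478 pm

Calculate the Compton shift:
Δλ = λ_C(1 - cos(138°))
Δλ = 2.4263 × (1 - cos(138°))
Δλ = 4.2294 pm

Initial wavelength:
λ = λ' - Δλ = 8.0478 - 4.2294 = 3.8184 pm

Initial energy:
E = hc/λ = 1239.842 / 3.8184 = 324.7000 keV

(Intermediate values are shown rounded; full precision is carried through to the final answer.)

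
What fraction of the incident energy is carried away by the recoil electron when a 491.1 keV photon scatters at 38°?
0.1693 (or 16.93%)

Calculate initial and final photon energies:

Initial: E₀ = 491.1 keV → λ₀ = 2.5246 pm
Compton shift: Δλ = 0.5144 pm
Final wavelength: λ' = 3.0390 pm
Final energy: E' = 407.9805 keV

Fractional energy loss:
(E₀ - E')/E₀ = (491.1000 - 407.9805)/491.1000
= 83.1195/491.1000
= 0.1693
= 16.93%

(Intermediate values are shown rounded; full precision is carried through to the final answer.)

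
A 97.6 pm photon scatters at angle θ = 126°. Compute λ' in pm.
101.4525 pm

Using the Compton scattering formula:
λ' = λ + Δλ = λ + λ_C(1 - cos θ)

Given:
- Initial wavelength λ = 97.6 pm
- Scattering angle θ = 126°
- Compton wavelength λ_C ≈ 2.4263 pm

Calculate the shift:
Δλ = 2.4263 × (1 - cos(126°))
Δλ = 2.4263 × 1.5878
Δλ = 3.8525 pm

Final wavelength:
λ' = 97.6 + 3.8525 = 101.4525 pm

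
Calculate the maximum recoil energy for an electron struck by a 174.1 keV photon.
70.5560 keV

Maximum energy transfer occurs at θ = 180° (backscattering).

Initial photon: E₀ = 174.1 keV → λ₀ = 7.1214 pm

Maximum Compton shift (at 180°):
Δλ_max = 2λ_C = 2 × 2.4263 = 4.8526 pm

Final wavelength:
λ' = 7.1214 + 4.8526 = 11.9741 pm

Minimum photon energy (maximum energy to electron):
E'_min = hc/λ' = 103.5440 keV

Maximum electron kinetic energy:
K_max = E₀ - E'_min = 174.1000 - 103.5440 = 70.5560 keV

(Intermediate values are shown rounded; full precision is carried through to the final answer.)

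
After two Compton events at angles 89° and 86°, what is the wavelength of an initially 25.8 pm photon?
30.4410 pm

Apply Compton shift twice:

First scattering at θ₁ = 89°:
Δλ₁ = λ_C(1 - cos(89°))
Δλ₁ = 2.4263 × 0.9825
Δλ₁ = 2.3840 pm

After first scattering:
λ₁ = 25.8 + 2.3840 = 28.1840 pm

Second scattering at θ₂ = 86°:
Δλ₂ = λ_C(1 - cos(86°))
Δλ₂ = 2.4263 × 0.9302
Δλ₂ = 2.2571 pm

Final wavelength:
λ₂ = 28.1840 + 2.2571 = 30.4410 pm

Total shift: Δλ_total = 2.3840 + 2.2571 = 4.6410 pm

(Intermediate values are shown rounded; full precision is carried through to the final answer.)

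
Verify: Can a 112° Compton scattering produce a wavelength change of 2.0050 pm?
No, inconsistent

Calculate the expected shift for θ = 112°:

Δλ_expected = λ_C(1 - cos(112°))
Δλ_expected = 2.4263 × (1 - cos(112°))
Δλ_expected = 2.4263 × 1.3746
Δλ_expected = 3.3352 pm

Given shift: 2.0050 pm
Expected shift: 3.3352 pm
Difference: 1.3302 pm

The values do not match. The given shift corresponds to θ ≈ 80.0°, not 112°.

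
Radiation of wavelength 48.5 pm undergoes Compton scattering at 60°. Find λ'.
49.7132 pm

Using the Compton formula: λ' = λ + λ_C(1 − cos θ)

For θ = 60°, cos θ = 1/2 (exact) = 0.5000, so:
1 − cos 60° = 1 − (1/2) = 0.5000

Δλ = λ_C × 0.5000 = 2.4263 × 0.5000 = 1.2132 pm

λ' = 48.5 + 1.2132 = 49.7132 pm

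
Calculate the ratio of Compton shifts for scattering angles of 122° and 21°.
122° produces the larger shift by a factor of 23.034

Calculate both shifts using Δλ = λ_C(1 - cos θ):

For θ₁ = 21°:
Δλ₁ = 2.4263 × (1 - cos(21°))
Δλ₁ = 2.4263 × 0.0664
Δλ₁ = 0.1612 pm

For θ₂ = 122°:
Δλ₂ = 2.4263 × (1 - cos(122°))
Δλ₂ = 2.4263 × 1.5299
Δλ₂ = 3.7121 pm

The 122° angle produces the larger shift.
Ratio: 3.7121/0.1612 = 23.034

(Intermediate values are shown rounded; full precision is carried through to the final answer.)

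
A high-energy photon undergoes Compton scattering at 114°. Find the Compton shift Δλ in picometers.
3.4132 pm

Using the Compton scattering formula:
Δλ = λ_C(1 - cos θ)

where λ_C = h/(m_e·c) ≈ 2.4263 pm is the Compton wavelength of an electron.

For θ = 114°:
cos(114°) = -0.4067
1 - cos(114°) = 1.4067

Δλ = 2.4263 × 1.4067
Δλ = 3.4132 pm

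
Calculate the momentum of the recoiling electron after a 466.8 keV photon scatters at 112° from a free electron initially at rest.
3.0845e-22 kg·m/s

The electron is initially at rest, so by conservation of momentum:
p⃗_e = p⃗₀ − p⃗'  (incident photon momentum minus scattered photon momentum)

Photon momentum magnitudes (p = h/λ = E/c):
λ₀ = hc/E₀ = 2.6560 pm → p₀ = h/λ₀ = 2.4947e-22 kg·m/s
Δλ = λ_C(1 − cos 112°) = 3.3352 pm
λ' = 5.9913 pm → p' = h/λ' = 1.1060e-22 kg·m/s

The scattered photon makes angle θ = 112° with the incident direction, so by the law of cosines:
|p⃗_e|² = p₀² + p'² − 2p₀p'cos θ
|p⃗_e|² = (2.4947e-22)² + (1.1060e-22)² − 2·2.4947e-22·1.1060e-22·cos(112°)
|p⃗_e| = 3.0845e-22 kg·m/s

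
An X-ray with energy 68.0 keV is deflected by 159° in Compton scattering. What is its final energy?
54.0839 keV

First convert energy to wavelength:
λ = hc/E, with hc ≈ 1239.842 keV·pm (i.e. 1239.842 eV·nm)

For E = 68.0 keV = 68000 eV:
λ = 1239.842 keV·pm / 68.0 keV
λ = 18.2330 pm

Calculate the Compton shift:
Δλ = λ_C(1 - cos(159°)) = 2.4263 × 1.9336
Δλ = 4.6915 pm

Final wavelength:
λ' = 18.2330 + 4.6915 = 22.9244 pm

Final energy:
E' = hc/λ' = 1239.842 / 22.9244 = 54.0839 keV

(Intermediate values are shown rounded; full precision is carried through to the final answer.)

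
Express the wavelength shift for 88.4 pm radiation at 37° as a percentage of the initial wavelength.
0.5527%

Calculate the Compton shift:
Δλ = λ_C(1 - cos(37°))
Δλ = 2.4263 × (1 - cos(37°))
Δλ = 2.4263 × 0.2014
Δλ = 0.4886 pm

Percentage change:
(Δλ/λ₀) × 100 = (0.4886/88.4) × 100
= 0.5527%

(Intermediate values are shown rounded; full precision is carried through to the final answer.)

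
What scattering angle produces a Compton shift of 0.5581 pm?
39.65°

From the Compton formula Δλ = λ_C(1 - cos θ), we can solve for θ:

cos θ = 1 - Δλ/λ_C

Given:
- Δλ = 0.5581 pm
- λ_C = h/(m_e·c) ≈ 2.42631024 pm

cos θ = 1 - 0.5581/2.42631024
cos θ = 1 - 0.230020
cos θ = 0.769980

θ = arccos(0.769980)
θ = 39.65°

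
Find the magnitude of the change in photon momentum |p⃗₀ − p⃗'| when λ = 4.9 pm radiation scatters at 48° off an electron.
1.0373e-22 kg·m/s

Photon momentum magnitude is p = h/λ.

Initial momentum:
p₀ = h/λ = 6.6261e-34/4.9000e-12 = 1.3523e-22 kg·m/s

After scattering:
λ' = λ + Δλ = 4.9 + 0.8028 = 5.7028 pm
p' = h/λ' = 6.6261e-34/5.7028e-12 = 1.1619e-22 kg·m/s

Momentum is a vector; the scattered photon's direction makes angle θ = 48° with the incident direction. The magnitude of the vector change Δp⃗ = p⃗₀ − p⃗' is found from the law of cosines:
|Δp⃗|² = p₀² + p'² − 2p₀p'cos θ
|Δp⃗|² = (1.3523e-22)² + (1.1619e-22)² − 2·1.3523e-22·1.1619e-22·cos(48°)
|Δp⃗| = 1.0373e-22 kg·m/s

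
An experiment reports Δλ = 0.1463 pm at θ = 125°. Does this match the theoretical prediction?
No, inconsistent

Calculate the expected shift for θ = 125°:

Δλ_expected = λ_C(1 - cos(125°))
Δλ_expected = 2.4263 × (1 - cos(125°))
Δλ_expected = 2.4263 × 1.5736
Δλ_expected = 3.8180 pm

Given shift: 0.1463 pm
Expected shift: 3.8180 pm
Difference: 3.6717 pm

The values do not match. The given shift corresponds to θ ≈ 20.0°, not 125°.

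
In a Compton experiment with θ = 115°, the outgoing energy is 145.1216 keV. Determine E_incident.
243.4999 keV

Convert final energy to wavelength (hc ≈ 1239.842 keV·pm):
λ' = hc/E' = 1239.842 / 145.1216 = 8.5435 pm

Calculate the Compton shift:
Δλ = λ_C(1 - cos(115°))
Δλ = 2.4263 × (1 - cos(115°))
Δλ = 3.4517 pm

Initial wavelength:
λ = λ' - Δλ = 8.5435 - 3.4517 = 5.0918 pm

Initial energy:
E = hc/λ = 1239.842 / 5.0918 = 243.4999 keV

(Intermediate values are shown rounded; full precision is carried through to the final answer.)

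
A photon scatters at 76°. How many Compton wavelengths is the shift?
0.7581 λ_C

The Compton shift formula is:
Δλ = λ_C(1 - cos θ)

Dividing both sides by λ_C:
Δλ/λ_C = 1 - cos θ

For θ = 76°:
Δλ/λ_C = 1 - cos(76°)
Δλ/λ_C = 1 - 0.2419
Δλ/λ_C = 0.7581

This means the shift is 0.7581 × λ_C = 1.8393 pm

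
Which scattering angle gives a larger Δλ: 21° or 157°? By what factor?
157° produces the larger shift by a factor of 28.915

Calculate both shifts using Δλ = λ_C(1 - cos θ):

For θ₁ = 21°:
Δλ₁ = 2.4263 × (1 - cos(21°))
Δλ₁ = 2.4263 × 0.0664
Δλ₁ = 0.1612 pm

For θ₂ = 157°:
Δλ₂ = 2.4263 × (1 - cos(157°))
Δλ₂ = 2.4263 × 1.9205
Δλ₂ = 4.6597 pm

The 157° angle produces the larger shift.
Ratio: 4.6597/0.1612 = 28.915

(Intermediate values are shown rounded; full precision is carried through to the final answer.)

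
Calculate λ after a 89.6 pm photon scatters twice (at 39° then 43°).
90.7925 pm

Apply Compton shift twice:

First scattering at θ₁ = 39°:
Δλ₁ = λ_C(1 - cos(39°))
Δλ₁ = 2.4263 × 0.2229
Δλ₁ = 0.5407 pm

After first scattering:
λ₁ = 89.6 + 0.5407 = 90.1407 pm

Second scattering at θ₂ = 43°:
Δλ₂ = λ_C(1 - cos(43°))
Δλ₂ = 2.4263 × 0.2686
Δλ₂ = 0.6518 pm

Final wavelength:
λ₂ = 90.1407 + 0.6518 = 90.7925 pm

Total shift: Δλ_total = 0.5407 + 0.6518 = 1.1925 pm

(Intermediate values are shown rounded; full precision is carried through to the final answer.)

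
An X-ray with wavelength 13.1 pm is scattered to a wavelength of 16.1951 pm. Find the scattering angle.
106.00°

First find the wavelength shift:
Δλ = λ' - λ = 16.1951 - 13.1 = 3.0951 pm

Using Δλ = λ_C(1 - cos θ), with λ_C = h/(m_e·c) ≈ 2.42631024 pm:
cos θ = 1 - Δλ/λ_C
cos θ = 1 - 3.0951/2.42631024
cos θ = -0.275641

θ = arccos(-0.275641)
θ = 106.00°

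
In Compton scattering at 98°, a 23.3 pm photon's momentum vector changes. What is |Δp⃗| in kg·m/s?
4.0697e-23 kg·m/s

Photon momentum magnitude is p = h/λ.

Initial momentum:
p₀ = h/λ = 6.6261e-34/2.3300e-11 = 2.8438e-23 kg·m/s

After scattering:
λ' = λ + Δλ = 23.3 + 2.7640 = 26.0640 pm
p' = h/λ' = 6.6261e-34/2.6064e-11 = 2.5422e-23 kg·m/s

Momentum is a vector; the scattered photon's direction makes angle θ = 98° with the incident direction. The magnitude of the vector change Δp⃗ = p⃗₀ − p⃗' is found from the law of cosines:
|Δp⃗|² = p₀² + p'² − 2p₀p'cos θ
|Δp⃗|² = (2.8438e-23)² + (2.5422e-23)² − 2·2.8438e-23·2.5422e-23·cos(98°)
|Δp⃗| = 4.0697e-23 kg·m/s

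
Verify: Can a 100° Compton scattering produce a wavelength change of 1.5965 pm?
No, inconsistent

Calculate the expected shift for θ = 100°:

Δλ_expected = λ_C(1 - cos(100°))
Δλ_expected = 2.4263 × (1 - cos(100°))
Δλ_expected = 2.4263 × 1.1736
Δλ_expected = 2.8476 pm

Given shift: 1.5965 pm
Expected shift: 2.8476 pm
Difference: 1.2512 pm

The values do not match. The given shift corresponds to θ ≈ 70.0°, not 100°.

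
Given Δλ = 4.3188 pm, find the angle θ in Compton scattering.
141.26°

From the Compton formula Δλ = λ_C(1 - cos θ), we can solve for θ:

cos θ = 1 - Δλ/λ_C

Given:
- Δλ = 4.3188 pm
- λ_C = h/(m_e·c) ≈ 2.42631024 pm

cos θ = 1 - 4.3188/2.42631024
cos θ = 1 - 1.779987
cos θ = -0.779987

θ = arccos(-0.779987)
θ = 141.26°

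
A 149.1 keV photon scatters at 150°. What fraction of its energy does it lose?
0.3525 (or 35.25%)

Calculate initial and final photon energies:

Initial: E₀ = 149.1 keV → λ₀ = 8.3155 pm
Compton shift: Δλ = 4.5276 pm
Final wavelength: λ' = 12.8431 pm
Final energy: E' = 96.5379 keV

Fractional energy loss:
(E₀ - E')/E₀ = (149.1000 - 96.5379)/149.1000
= 52.5621/149.1000
= 0.3525
= 35.25%

(Intermediate values are shown rounded; full precision is carried through to the final answer.)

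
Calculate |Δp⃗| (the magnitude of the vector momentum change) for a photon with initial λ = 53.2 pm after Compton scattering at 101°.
1.8731e-23 kg·m/s

Photon momentum magnitude is p = h/λ.

Initial momentum:
p₀ = h/λ = 6.6261e-34/5.3200e-11 = 1.2455e-23 kg·m/s

After scattering:
λ' = λ + Δλ = 53.2 + 2.8893 = 56.0893 pm
p' = h/λ' = 6.6261e-34/5.6089e-11 = 1.1813e-23 kg·m/s

Momentum is a vector; the scattered photon's direction makes angle θ = 101° with the incident direction. The magnitude of the vector change Δp⃗ = p⃗₀ − p⃗' is found from the law of cosines:
|Δp⃗|² = p₀² + p'² − 2p₀p'cos θ
|Δp⃗|² = (1.2455e-23)² + (1.1813e-23)² − 2·1.2455e-23·1.1813e-23·cos(101°)
|Δp⃗| = 1.8731e-23 kg·m/s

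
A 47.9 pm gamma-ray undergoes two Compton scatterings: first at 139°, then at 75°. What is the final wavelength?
53.9558 pm

Apply Compton shift twice:

First scattering at θ₁ = 139°:
Δλ₁ = λ_C(1 - cos(139°))
Δλ₁ = 2.4263 × 1.7547
Δλ₁ = 4.2575 pm

After first scattering:
λ₁ = 47.9 + 4.2575 = 52.1575 pm

Second scattering at θ₂ = 75°:
Δλ₂ = λ_C(1 - cos(75°))
Δλ₂ = 2.4263 × 0.7412
Δλ₂ = 1.7983 pm

Final wavelength:
λ₂ = 52.1575 + 1.7983 = 53.9558 pm

Total shift: Δλ_total = 4.2575 + 1.7983 = 6.0558 pm

(Intermediate values are shown rounded; full precision is carried through to the final answer.)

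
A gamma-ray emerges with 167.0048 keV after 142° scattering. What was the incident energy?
401.7997 keV

Convert final energy to wavelength (hc ≈ 1239.842 keV·pm):
λ' = hc/E' = 1239.842 / 167.0048 = 7.4240 pm

Calculate the Compton shift:
Δλ = λ_C(1 - cos(142°))
Δλ = 2.4263 × (1 - cos(142°))
Δλ = 4.3383 pm

Initial wavelength:
λ = λ' - Δλ = 7.4240 - 4.3383 = 3.0857 pm

Initial energy:
E = hc/λ = 1239.842 / 3.0857 = 401.7997 keV

(Intermediate values are shown rounded; full precision is carried through to the final answer.)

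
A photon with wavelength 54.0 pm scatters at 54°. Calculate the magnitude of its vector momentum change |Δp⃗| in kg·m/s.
1.1042e-23 kg·m/s

Photon momentum magnitude is p = h/λ.

Initial momentum:
p₀ = h/λ = 6.6261e-34/5.4000e-11 = 1.2271e-23 kg·m/s

After scattering:
λ' = λ + Δλ = 54.0 + 1.0002 = 55.0002 pm
p' = h/λ' = 6.6261e-34/5.5000e-11 = 1.2047e-23 kg·m/s

Momentum is a vector; the scattered photon's direction makes angle θ = 54° with the incident direction. The magnitude of the vector change Δp⃗ = p⃗₀ − p⃗' is found from the law of cosines:
|Δp⃗|² = p₀² + p'² − 2p₀p'cos θ
|Δp⃗|² = (1.2271e-23)² + (1.2047e-23)² − 2·1.2271e-23·1.2047e-23·cos(54°)
|Δp⃗| = 1.1042e-23 kg·m/s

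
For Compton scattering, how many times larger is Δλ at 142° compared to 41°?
142° produces the larger shift by a factor of 7.289

Calculate both shifts using Δλ = λ_C(1 - cos θ):

For θ₁ = 41°:
Δλ₁ = 2.4263 × (1 - cos(41°))
Δλ₁ = 2.4263 × 0.2453
Δλ₁ = 0.5952 pm

For θ₂ = 142°:
Δλ₂ = 2.4263 × (1 - cos(142°))
Δλ₂ = 2.4263 × 1.7880
Δλ₂ = 4.3383 pm

The 142° angle produces the larger shift.
Ratio: 4.3383/0.5952 = 7.289

(Intermediate values are shown rounded; full precision is carried through to the final answer.)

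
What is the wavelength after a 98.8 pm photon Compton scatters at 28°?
99.0840 pm

Using the Compton scattering formula:
λ' = λ + Δλ = λ + λ_C(1 - cos θ)

Given:
- Initial wavelength λ = 98.8 pm
- Scattering angle θ = 28°
- Compton wavelength λ_C ≈ 2.4263 pm

Calculate the shift:
Δλ = 2.4263 × (1 - cos(28°))
Δλ = 2.4263 × 0.1171
Δλ = 0.2840 pm

Final wavelength:
λ' = 98.8 + 0.2840 = 99.0840 pm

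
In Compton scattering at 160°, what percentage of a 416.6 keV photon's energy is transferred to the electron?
0.6126 (or 61.26%)

Calculate initial and final photon energies:

Initial: E₀ = 416.6 keV → λ₀ = 2.9761 pm
Compton shift: Δλ = 4.7063 pm
Final wavelength: λ' = 7.6824 pm
Final energy: E' = 161.3875 keV

Fractional energy loss:
(E₀ - E')/E₀ = (416.6000 - 161.3875)/416.6000
= 255.2125/416.6000
= 0.6126
= 61.26%

(Intermediate values are shown rounded; full precision is carried through to the final answer.)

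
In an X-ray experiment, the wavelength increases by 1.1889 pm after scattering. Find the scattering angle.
59.34°

From the Compton formula Δλ = λ_C(1 - cos θ), we can solve for θ:

cos θ = 1 - Δλ/λ_C

Given:
- Δλ = 1.1889 pm
- λ_C = h/(m_e·c) ≈ 2.42631024 pm

cos θ = 1 - 1.1889/2.42631024
cos θ = 1 - 0.490003
cos θ = 0.509997

θ = arccos(0.509997)
θ = 59.34°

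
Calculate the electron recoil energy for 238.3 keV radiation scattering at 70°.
55.9522 keV

By energy conservation: K_e = E_initial - E_final

First find the scattered photon energy:
Initial wavelength: λ = hc/E = 5.2029 pm
Compton shift: Δλ = λ_C(1 - cos(70°)) = 1.5965 pm
Final wavelength: λ' = 5.2029 + 1.5965 = 6.7993 pm
Final photon energy: E' = hc/λ' = 182.3478 keV

Electron kinetic energy:
K_e = E - E' = 238.3000 - 182.3478 = 55.9522 keV

(Intermediate values are shown rounded; full precision is carried through to the final answer.)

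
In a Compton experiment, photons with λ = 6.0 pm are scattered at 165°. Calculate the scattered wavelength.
10.7699 pm

Using the Compton scattering formula:
λ' = λ + Δλ = λ + λ_C(1 - cos θ)

Given:
- Initial wavelength λ = 6.0 pm
- Scattering angle θ = 165°
- Compton wavelength λ_C ≈ 2.4263 pm

Calculate the shift:
Δλ = 2.4263 × (1 - cos(165°))
Δλ = 2.4263 × 1.9659
Δλ = 4.7699 pm

Final wavelength:
λ' = 6.0 + 4.7699 = 10.7699 pm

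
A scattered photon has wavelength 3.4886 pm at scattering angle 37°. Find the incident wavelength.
3.0000 pm

From λ' = λ + Δλ, we have λ = λ' - Δλ

First calculate the Compton shift:
Δλ = λ_C(1 - cos θ)
Δλ = 2.4263 × (1 - cos(37°))
Δλ = 2.4263 × 0.2014
Δλ = 0.4886 pm

Initial wavelength:
λ = λ' - Δλ
λ = 3.4886 - 0.4886
λ = 3.0000 pm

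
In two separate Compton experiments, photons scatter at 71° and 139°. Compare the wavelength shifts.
139° produces the larger shift by a factor of 2.602

Calculate both shifts using Δλ = λ_C(1 - cos θ):

For θ₁ = 71°:
Δλ₁ = 2.4263 × (1 - cos(71°))
Δλ₁ = 2.4263 × 0.6744
Δλ₁ = 1.6364 pm

For θ₂ = 139°:
Δλ₂ = 2.4263 × (1 - cos(139°))
Δλ₂ = 2.4263 × 1.7547
Δλ₂ = 4.2575 pm

The 139° angle produces the larger shift.
Ratio: 4.2575/1.6364 = 2.602

(Intermediate values are shown rounded; full precision is carried through to the final answer.)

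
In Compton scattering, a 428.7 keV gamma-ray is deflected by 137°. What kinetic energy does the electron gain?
253.8995 keV

By energy conservation: K_e = E_initial - E_final

First find the scattered photon energy:
Initial wavelength: λ = hc/E = 2.8921 pm
Compton shift: Δλ = λ_C(1 - cos(137°)) = 4.2008 pm
Final wavelength: λ' = 2.8921 + 4.2008 = 7.0929 pm
Final photon energy: E' = hc/λ' = 174.8005 keV

Electron kinetic energy:
K_e = E - E' = 428.7000 - 174.8005 = 253.8995 keV

(Intermediate values are shown rounded; full precision is carried through to the final answer.)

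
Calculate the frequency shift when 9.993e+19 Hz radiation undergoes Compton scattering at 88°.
4.381e+19 Hz (decrease)

Convert frequency to wavelength (c = 299792458 m/s):
λ₀ = c/f₀ = 299792458/9.993e+19 = 3.0000246e-12 m = 3.0000 pm

Calculate Compton shift:
Δλ = λ_C(1 - cos(88°)) = 2.3416 pm

Final wavelength:
λ' = λ₀ + Δλ = 3.0000 + 2.3416 = 5.3417 pm

Final frequency:
f' = c/λ' = 299792458/5.3416578e-12 = 5.6123486e+19 Hz

Frequency shift (decrease):
Δf = f₀ - f' = 9.993e+19 - 5.6123486e+19 = 4.381e+19 Hz

(Intermediate values are shown rounded; full precision is carried through to the final answer.)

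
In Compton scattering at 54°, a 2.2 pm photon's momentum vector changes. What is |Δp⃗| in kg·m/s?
2.4551e-22 kg·m/s

Photon momentum magnitude is p = h/λ.

Initial momentum:
p₀ = h/λ = 6.6261e-34/2.2000e-12 = 3.0119e-22 kg·m/s

After scattering:
λ' = λ + Δλ = 2.2 + 1.0002 = 3.2002 pm
p' = h/λ' = 6.6261e-34/3.2002e-12 = 2.0705e-22 kg·m/s

Momentum is a vector; the scattered photon's direction makes angle θ = 54° with the incident direction. The magnitude of the vector change Δp⃗ = p⃗₀ − p⃗' is found from the law of cosines:
|Δp⃗|² = p₀² + p'² − 2p₀p'cos θ
|Δp⃗|² = (3.0119e-22)² + (2.0705e-22)² − 2·3.0119e-22·2.0705e-22·cos(54°)
|Δp⃗| = 2.4551e-22 kg·m/s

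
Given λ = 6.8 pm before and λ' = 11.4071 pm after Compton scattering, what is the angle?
154.00°

First find the wavelength shift:
Δλ = λ' - λ = 11.4071 - 6.8 = 4.6071 pm

Using Δλ = λ_C(1 - cos θ), with λ_C = h/(m_e·c) ≈ 2.42631024 pm:
cos θ = 1 - Δλ/λ_C
cos θ = 1 - 4.6071/2.42631024
cos θ = -0.898809

θ = arccos(-0.898809)
θ = 154.00°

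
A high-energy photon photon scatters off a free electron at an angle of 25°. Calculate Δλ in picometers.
0.2273 pm

Using the Compton scattering formula:
Δλ = λ_C(1 - cos θ)

where λ_C = h/(m_e·c) ≈ 2.4263 pm is the Compton wavelength of an electron.

For θ = 25°:
cos(25°) = 0.9063
1 - cos(25°) = 0.0937

Δλ = 2.4263 × 0.0937
Δλ = 0.2273 pm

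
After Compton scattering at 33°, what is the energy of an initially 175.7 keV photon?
166.4660 keV

First convert energy to wavelength:
λ = hc/E, with hc ≈ 1239.842 keV·pm (i.e. 1239.842 eV·nm)

For E = 175.7 keV = 175700 eV:
λ = 1239.842 keV·pm / 175.7 keV
λ = 7.0566 pm

Calculate the Compton shift:
Δλ = λ_C(1 - cos(33°)) = 2.4263 × 0.1613
Δλ = 0.3914 pm

Final wavelength:
λ' = 7.0566 + 0.3914 = 7.4480 pm

Final energy:
E' = hc/λ' = 1239.842 / 7.4480 = 166.4660 keV

(Intermediate values are shown rounded; full precision is carried through to the final answer.)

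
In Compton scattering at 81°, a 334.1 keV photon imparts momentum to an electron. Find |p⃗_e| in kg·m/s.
1.9671e-22 kg·m/s

The electron is initially at rest, so by conservation of momentum:
p⃗_e = p⃗₀ − p⃗'  (incident photon momentum minus scattered photon momentum)

Photon momentum magnitudes (p = h/λ = E/c):
λ₀ = hc/E₀ = 3.7110 pm → p₀ = h/λ₀ = 1.7855e-22 kg·m/s
Δλ = λ_C(1 − cos 81°) = 2.0468 pm
λ' = 5.7577 pm → p' = h/λ' = 1.1508e-22 kg·m/s

The scattered photon makes angle θ = 81° with the incident direction, so by the law of cosines:
|p⃗_e|² = p₀² + p'² − 2p₀p'cos θ
|p⃗_e|² = (1.7855e-22)² + (1.1508e-22)² − 2·1.7855e-22·1.1508e-22·cos(81°)
|p⃗_e| = 1.9671e-22 kg·m/s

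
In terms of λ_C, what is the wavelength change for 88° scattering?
0.9651 λ_C

The Compton shift formula is:
Δλ = λ_C(1 - cos θ)

Dividing both sides by λ_C:
Δλ/λ_C = 1 - cos θ

For θ = 88°:
Δλ/λ_C = 1 - cos(88°)
Δλ/λ_C = 1 - 0.0349
Δλ/λ_C = 0.9651

This means the shift is 0.9651 × λ_C = 2.3416 pm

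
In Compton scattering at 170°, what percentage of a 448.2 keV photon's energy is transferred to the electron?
0.6352 (or 63.52%)

Calculate initial and final photon energies:

Initial: E₀ = 448.2 keV → λ₀ = 2.7663 pm
Compton shift: Δλ = 4.8158 pm
Final wavelength: λ' = 7.5820 pm
Final energy: E' = 163.5238 keV

Fractional energy loss:
(E₀ - E')/E₀ = (448.2000 - 163.5238)/448.2000
= 284.6762/448.2000
= 0.6352
= 63.52%

(Intermediate values are shown rounded; full precision is carried through to the final answer.)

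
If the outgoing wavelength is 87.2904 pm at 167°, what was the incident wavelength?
82.5000 pm

From λ' = λ + Δλ, we have λ = λ' - Δλ

First calculate the Compton shift:
Δλ = λ_C(1 - cos θ)
Δλ = 2.4263 × (1 - cos(167°))
Δλ = 2.4263 × 1.9744
Δλ = 4.7904 pm

Initial wavelength:
λ = λ' - Δλ
λ = 87.2904 - 4.7904
λ = 82.5000 pm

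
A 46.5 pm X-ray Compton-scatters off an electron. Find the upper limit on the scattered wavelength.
51.3526 pm (at θ = 180°)

The Compton shift is Δλ = λ_C(1 − cos θ).

Since cos θ ranges from −1 to 1, the factor (1 − cos θ) ranges from 0 to 2; the maximum shift occurs at θ = 180° (backscattering):
Δλ_max = 2λ_C = 2 × 2.4263 pm = 4.8526 pm

Maximum scattered wavelength:
λ'_max = λ₀ + Δλ_max = 46.5 + 4.8526 = 51.3526 pm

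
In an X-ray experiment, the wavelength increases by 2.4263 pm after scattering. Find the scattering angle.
90.00°

From the Compton formula Δλ = λ_C(1 - cos θ), we can solve for θ:

cos θ = 1 - Δλ/λ_C

Given:
- Δλ = 2.4263 pm
- λ_C = h/(m_e·c) ≈ 2.42631024 pm

cos θ = 1 - 2.4263/2.42631024
cos θ = 1 - 0.999996
cos θ = 0.000004

θ = arccos(0.000004)
θ = 90.00°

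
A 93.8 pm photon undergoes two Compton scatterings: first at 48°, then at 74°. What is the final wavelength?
96.3603 pm

Apply Compton shift twice:

First scattering at θ₁ = 48°:
Δλ₁ = λ_C(1 - cos(48°))
Δλ₁ = 2.4263 × 0.3309
Δλ₁ = 0.8028 pm

After first scattering:
λ₁ = 93.8 + 0.8028 = 94.6028 pm

Second scattering at θ₂ = 74°:
Δλ₂ = λ_C(1 - cos(74°))
Δλ₂ = 2.4263 × 0.7244
Δλ₂ = 1.7575 pm

Final wavelength:
λ₂ = 94.6028 + 1.7575 = 96.3603 pm

Total shift: Δλ_total = 0.8028 + 1.7575 = 2.5603 pm

(Intermediate values are shown rounded; full precision is carried through to the final answer.)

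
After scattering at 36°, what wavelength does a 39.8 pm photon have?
40.2634 pm

Using the Compton scattering formula:
λ' = λ + Δλ = λ + λ_C(1 - cos θ)

Given:
- Initial wavelength λ = 39.8 pm
- Scattering angle θ = 36°
- Compton wavelength λ_C ≈ 2.4263 pm

Calculate the shift:
Δλ = 2.4263 × (1 - cos(36°))
Δλ = 2.4263 × 0.1910
Δλ = 0.4634 pm

Final wavelength:
λ' = 39.8 + 0.4634 = 40.2634 pm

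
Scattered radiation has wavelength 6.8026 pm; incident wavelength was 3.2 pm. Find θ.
119.00°

First find the wavelength shift:
Δλ = λ' - λ = 6.8026 - 3.2 = 3.6026 pm

Using Δλ = λ_C(1 - cos θ), with λ_C = h/(m_e·c) ≈ 2.42631024 pm:
cos θ = 1 - Δλ/λ_C
cos θ = 1 - 3.6026/2.42631024
cos θ = -0.484806

θ = arccos(-0.484806)
θ = 119.00°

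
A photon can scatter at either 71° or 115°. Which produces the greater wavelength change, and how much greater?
115° produces the larger shift by a factor of 2.109

Calculate both shifts using Δλ = λ_C(1 - cos θ):

For θ₁ = 71°:
Δλ₁ = 2.4263 × (1 - cos(71°))
Δλ₁ = 2.4263 × 0.6744
Δλ₁ = 1.6364 pm

For θ₂ = 115°:
Δλ₂ = 2.4263 × (1 - cos(115°))
Δλ₂ = 2.4263 × 1.4226
Δλ₂ = 3.4517 pm

The 115° angle produces the larger shift.
Ratio: 3.4517/1.6364 = 2.109

(Intermediate values are shown rounded; full precision is carried through to the final answer.)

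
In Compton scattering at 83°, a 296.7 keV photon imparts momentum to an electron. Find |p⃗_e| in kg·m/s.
1.7920e-22 kg·m/s

The electron is initially at rest, so by conservation of momentum:
p⃗_e = p⃗₀ − p⃗'  (incident photon momentum minus scattered photon momentum)

Photon momentum magnitudes (p = h/λ = E/c):
λ₀ = hc/E₀ = 4.1788 pm → p₀ = h/λ₀ = 1.5856e-22 kg·m/s
Δλ = λ_C(1 − cos 83°) = 2.1306 pm
λ' = 6.3094 pm → p' = h/λ' = 1.0502e-22 kg·m/s

The scattered photon makes angle θ = 83° with the incident direction, so by the law of cosines:
|p⃗_e|² = p₀² + p'² − 2p₀p'cos θ
|p⃗_e|² = (1.5856e-22)² + (1.0502e-22)² − 2·1.5856e-22·1.0502e-22·cos(83°)
|p⃗_e| = 1.7920e-22 kg·m/s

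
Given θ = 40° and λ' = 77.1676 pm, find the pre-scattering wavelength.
76.6000 pm

From λ' = λ + Δλ, we have λ = λ' - Δλ

First calculate the Compton shift:
Δλ = λ_C(1 - cos θ)
Δλ = 2.4263 × (1 - cos(40°))
Δλ = 2.4263 × 0.2340
Δλ = 0.5676 pm

Initial wavelength:
λ = λ' - Δλ
λ = 77.1676 - 0.5676
λ = 76.6000 pm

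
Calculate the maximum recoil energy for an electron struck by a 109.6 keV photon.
32.9011 keV

Maximum energy transfer occurs at θ = 180° (backscattering).

Initial photon: E₀ = 109.6 keV → λ₀ = 11.3124 pm

Maximum Compton shift (at 180°):
Δλ_max = 2λ_C = 2 × 2.4263 = 4.8526 pm

Final wavelength:
λ' = 11.3124 + 4.8526 = 16.1650 pm

Minimum photon energy (maximum energy to electron):
E'_min = hc/λ' = 76.6989 keV

Maximum electron kinetic energy:
K_max = E₀ - E'_min = 109.6000 - 76.6989 = 32.9011 keV

(Intermediate values are shown rounded; full precision is carried through to the final answer.)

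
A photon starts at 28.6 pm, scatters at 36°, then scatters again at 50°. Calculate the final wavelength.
29.9301 pm

Apply Compton shift twice:

First scattering at θ₁ = 36°:
Δλ₁ = λ_C(1 - cos(36°))
Δλ₁ = 2.4263 × 0.1910
Δλ₁ = 0.4634 pm

After first scattering:
λ₁ = 28.6 + 0.4634 = 29.0634 pm

Second scattering at θ₂ = 50°:
Δλ₂ = λ_C(1 - cos(50°))
Δλ₂ = 2.4263 × 0.3572
Δλ₂ = 0.8667 pm

Final wavelength:
λ₂ = 29.0634 + 0.8667 = 29.9301 pm

Total shift: Δλ_total = 0.4634 + 0.8667 = 1.3301 pm

(Intermediate values are shown rounded; full precision is carried through to the final answer.)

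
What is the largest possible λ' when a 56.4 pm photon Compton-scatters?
61.2526 pm (at θ = 180°)

The Compton shift is Δλ = λ_C(1 − cos θ).

Since cos θ ranges from −1 to 1, the factor (1 − cos θ) ranges from 0 to 2; the maximum shift occurs at θ = 180° (backscattering):
Δλ_max = 2λ_C = 2 × 2.4263 pm = 4.8526 pm

Maximum scattered wavelength:
λ'_max = λ₀ + Δλ_max = 56.4 + 4.8526 = 61.2526 pm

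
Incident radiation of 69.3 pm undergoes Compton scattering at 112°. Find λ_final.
72.6352 pm

Using the Compton scattering formula:
λ' = λ + Δλ = λ + λ_C(1 - cos θ)

Given:
- Initial wavelength λ = 69.3 pm
- Scattering angle θ = 112°
- Compton wavelength λ_C ≈ 2.4263 pm

Calculate the shift:
Δλ = 2.4263 × (1 - cos(112°))
Δλ = 2.4263 × 1.3746
Δλ = 3.3352 pm

Final wavelength:
λ' = 69.3 + 3.3352 = 72.6352 pm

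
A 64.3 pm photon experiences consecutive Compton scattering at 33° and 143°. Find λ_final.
69.0555 pm

Apply Compton shift twice:

First scattering at θ₁ = 33°:
Δλ₁ = λ_C(1 - cos(33°))
Δλ₁ = 2.4263 × 0.1613
Δλ₁ = 0.3914 pm

After first scattering:
λ₁ = 64.3 + 0.3914 = 64.6914 pm

Second scattering at θ₂ = 143°:
Δλ₂ = λ_C(1 - cos(143°))
Δλ₂ = 2.4263 × 1.7986
Δλ₂ = 4.3640 pm

Final wavelength:
λ₂ = 64.6914 + 4.3640 = 69.0555 pm

Total shift: Δλ_total = 0.3914 + 4.3640 = 4.7555 pm

(Intermediate values are shown rounded; full precision is carried through to the final answer.)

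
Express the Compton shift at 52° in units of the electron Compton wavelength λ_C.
0.3843 λ_C

The Compton shift formula is:
Δλ = λ_C(1 - cos θ)

Dividing both sides by λ_C:
Δλ/λ_C = 1 - cos θ

For θ = 52°:
Δλ/λ_C = 1 - cos(52°)
Δλ/λ_C = 1 - 0.6157
Δλ/λ_C = 0.3843

This means the shift is 0.3843 × λ_C = 0.9325 pm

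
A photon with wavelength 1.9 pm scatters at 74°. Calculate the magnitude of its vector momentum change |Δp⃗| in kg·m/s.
3.4585e-22 kg·m/s

Photon momentum magnitude is p = h/λ.

Initial momentum:
p₀ = h/λ = 6.6261e-34/1.9000e-12 = 3.4874e-22 kg·m/s

After scattering:
λ' = λ + Δλ = 1.9 + 1.7575 = 3.6575 pm
p' = h/λ' = 6.6261e-34/3.6575e-12 = 1.8116e-22 kg·m/s

Momentum is a vector; the scattered photon's direction makes angle θ = 74° with the incident direction. The magnitude of the vector change Δp⃗ = p⃗₀ − p⃗' is found from the law of cosines:
|Δp⃗|² = p₀² + p'² − 2p₀p'cos θ
|Δp⃗|² = (3.4874e-22)² + (1.8116e-22)² − 2·3.4874e-22·1.8116e-22·cos(74°)
|Δp⃗| = 3.4585e-22 kg·m/s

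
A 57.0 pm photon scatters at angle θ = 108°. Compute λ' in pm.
60.1761 pm

Using the Compton scattering formula:
λ' = λ + Δλ = λ + λ_C(1 - cos θ)

Given:
- Initial wavelength λ = 57.0 pm
- Scattering angle θ = 108°
- Compton wavelength λ_C ≈ 2.4263 pm

Calculate the shift:
Δλ = 2.4263 × (1 - cos(108°))
Δλ = 2.4263 × 1.3090
Δλ = 3.1761 pm

Final wavelength:
λ' = 57.0 + 3.1761 = 60.1761 pm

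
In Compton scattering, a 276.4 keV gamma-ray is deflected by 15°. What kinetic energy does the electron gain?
5.0021 keV

By energy conservation: K_e = E_initial - E_final

First find the scattered photon energy:
Initial wavelength: λ = hc/E = 4.4857 pm
Compton shift: Δλ = λ_C(1 - cos(15°)) = 0.0827 pm
Final wavelength: λ' = 4.4857 + 0.0827 = 4.5684 pm
Final photon energy: E' = hc/λ' = 271.3979 keV

Electron kinetic energy:
K_e = E - E' = 276.4000 - 271.3979 = 5.0021 keV

(Intermediate values are shown rounded; full precision is carried through to the final answer.)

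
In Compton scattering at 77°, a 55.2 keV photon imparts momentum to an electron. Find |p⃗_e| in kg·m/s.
3.5355e-23 kg·m/s

The electron is initially at rest, so by conservation of momentum:
p⃗_e = p⃗₀ − p⃗'  (incident photon momentum minus scattered photon momentum)

Photon momentum magnitudes (p = h/λ = E/c):
λ₀ = hc/E₀ = 22.4609 pm → p₀ = h/λ₀ = 2.9500e-23 kg·m/s
Δλ = λ_C(1 − cos 77°) = 1.8805 pm
λ' = 24.3414 pm → p' = h/λ' = 2.7221e-23 kg·m/s

The scattered photon makes angle θ = 77° with the incident direction, so by the law of cosines:
|p⃗_e|² = p₀² + p'² − 2p₀p'cos θ
|p⃗_e|² = (2.9500e-23)² + (2.7221e-23)² − 2·2.9500e-23·2.7221e-23·cos(77°)
|p⃗_e| = 3.5355e-23 kg·m/s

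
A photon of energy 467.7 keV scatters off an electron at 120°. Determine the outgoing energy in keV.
197.1007 keV

First convert energy to wavelength:
λ = hc/E, with hc ≈ 1239.842 keV·pm (i.e. 1239.842 eV·nm)

For E = 467.7 keV = 467700 eV:
λ = 1239.842 keV·pm / 467.7 keV
λ = 2.6509 pm

Calculate the Compton shift:
Δλ = λ_C(1 - cos(120°)) = 2.4263 × 1.5000
Δλ = 3.6395 pm

Final wavelength:
λ' = 2.6509 + 3.6395 = 6.2904 pm

Final energy:
E' = hc/λ' = 1239.842 / 6.2904 = 197.1007 keV

(Intermediate values are shown rounded; full precision is carried through to the final answer.)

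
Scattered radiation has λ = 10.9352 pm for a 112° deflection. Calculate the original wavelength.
7.6000 pm

From λ' = λ + Δλ, we have λ = λ' - Δλ

First calculate the Compton shift:
Δλ = λ_C(1 - cos θ)
Δλ = 2.4263 × (1 - cos(112°))
Δλ = 2.4263 × 1.3746
Δλ = 3.3352 pm

Initial wavelength:
λ = λ' - Δλ
λ = 10.9352 - 3.3352
λ = 7.6000 pm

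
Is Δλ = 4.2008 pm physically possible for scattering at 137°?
Yes, consistent

Calculate the expected shift for θ = 137°:

Δλ_expected = λ_C(1 - cos(137°))
Δλ_expected = 2.4263 × (1 - cos(137°))
Δλ_expected = 2.4263 × 1.7314
Δλ_expected = 4.2008 pm

Given shift: 4.2008 pm
Expected shift: 4.2008 pm
Difference: 0.0000 pm

The values match. This is consistent with Compton scattering at the stated angle.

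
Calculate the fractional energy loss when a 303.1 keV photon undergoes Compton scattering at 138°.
0.5083 (or 50.83%)

Calculate initial and final photon energies:

Initial: E₀ = 303.1 keV → λ₀ = 4.0905 pm
Compton shift: Δλ = 4.2294 pm
Final wavelength: λ' = 8.3199 pm
Final energy: E' = 149.0204 keV

Fractional energy loss:
(E₀ - E')/E₀ = (303.1000 - 149.0204)/303.1000
= 154.0796/303.1000
= 0.5083
= 50.83%

(Intermediate values are shown rounded; full precision is carried through to the final answer.)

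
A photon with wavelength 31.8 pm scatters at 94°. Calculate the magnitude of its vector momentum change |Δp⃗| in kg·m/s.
2.9348e-23 kg·m/s

Photon momentum magnitude is p = h/λ.

Initial momentum:
p₀ = h/λ = 6.6261e-34/3.1800e-11 = 2.0837e-23 kg·m/s

After scattering:
λ' = λ + Δλ = 31.8 + 2.5956 = 34.3956 pm
p' = h/λ' = 6.6261e-34/3.4396e-11 = 1.9264e-23 kg·m/s

Momentum is a vector; the scattered photon's direction makes angle θ = 94° with the incident direction. The magnitude of the vector change Δp⃗ = p⃗₀ − p⃗' is found from the law of cosines:
|Δp⃗|² = p₀² + p'² − 2p₀p'cos θ
|Δp⃗|² = (2.0837e-23)² + (1.9264e-23)² − 2·2.0837e-23·1.9264e-23·cos(94°)
|Δp⃗| = 2.9348e-23 kg·m/s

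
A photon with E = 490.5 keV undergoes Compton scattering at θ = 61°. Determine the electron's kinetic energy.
162.3017 keV

By energy conservation: K_e = E_initial - E_final

First find the scattered photon energy:
Initial wavelength: λ = hc/E = 2.5277 pm
Compton shift: Δλ = λ_C(1 - cos(61°)) = 1.2500 pm
Final wavelength: λ' = 2.5277 + 1.2500 = 3.7777 pm
Final photon energy: E' = hc/λ' = 328.1983 keV

Electron kinetic energy:
K_e = E - E' = 490.5000 - 328.1983 = 162.3017 keV

(Intermediate values are shown rounded; full precision is carried through to the final answer.)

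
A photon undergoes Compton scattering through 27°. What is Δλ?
0.2645 pm

Using the Compton scattering formula:
Δλ = λ_C(1 - cos θ)

where λ_C = h/(m_e·c) ≈ 2.4263 pm is the Compton wavelength of an electron.

For θ = 27°:
cos(27°) = 0.8910
1 - cos(27°) = 0.1090

Δλ = 2.4263 × 0.1090
Δλ = 0.2645 pm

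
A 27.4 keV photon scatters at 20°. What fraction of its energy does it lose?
0.0032 (or 0.32%)

Calculate initial and final photon energies:

Initial: E₀ = 27.4 keV → λ₀ = 45.2497 pm
Compton shift: Δλ = 0.1463 pm
Final wavelength: λ' = 45.3960 pm
Final energy: E' = 27.3117 keV

Fractional energy loss:
(E₀ - E')/E₀ = (27.4000 - 27.3117)/27.4000
= 0.0883/27.4000
= 0.0032
= 0.32%

(Intermediate values are shown rounded; full precision is carried through to the final answer.)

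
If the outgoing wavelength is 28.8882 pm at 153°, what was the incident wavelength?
24.3000 pm

From λ' = λ + Δλ, we have λ = λ' - Δλ

First calculate the Compton shift:
Δλ = λ_C(1 - cos θ)
Δλ = 2.4263 × (1 - cos(153°))
Δλ = 2.4263 × 1.8910
Δλ = 4.5882 pm

Initial wavelength:
λ = λ' - Δλ
λ = 28.8882 - 4.5882
λ = 24.3000 pm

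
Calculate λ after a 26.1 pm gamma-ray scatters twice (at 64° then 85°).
29.6775 pm

Apply Compton shift twice:

First scattering at θ₁ = 64°:
Δλ₁ = λ_C(1 - cos(64°))
Δλ₁ = 2.4263 × 0.5616
Δλ₁ = 1.3627 pm

After first scattering:
λ₁ = 26.1 + 1.3627 = 27.4627 pm

Second scattering at θ₂ = 85°:
Δλ₂ = λ_C(1 - cos(85°))
Δλ₂ = 2.4263 × 0.9128
Δλ₂ = 2.2148 pm

Final wavelength:
λ₂ = 27.4627 + 2.2148 = 29.6775 pm

Total shift: Δλ_total = 1.3627 + 2.2148 = 3.5775 pm

(Intermediate values are shown rounded; full precision is carried through to the final answer.)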